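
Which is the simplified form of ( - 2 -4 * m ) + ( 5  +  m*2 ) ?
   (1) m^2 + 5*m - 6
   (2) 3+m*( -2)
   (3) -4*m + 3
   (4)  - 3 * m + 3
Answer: 2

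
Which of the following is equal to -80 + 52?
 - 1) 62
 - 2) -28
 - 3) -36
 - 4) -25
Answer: 2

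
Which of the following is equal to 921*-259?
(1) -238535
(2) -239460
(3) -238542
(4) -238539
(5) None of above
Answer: 4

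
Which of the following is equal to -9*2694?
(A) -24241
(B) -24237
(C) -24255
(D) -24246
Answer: D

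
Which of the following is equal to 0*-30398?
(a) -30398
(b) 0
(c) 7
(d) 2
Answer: b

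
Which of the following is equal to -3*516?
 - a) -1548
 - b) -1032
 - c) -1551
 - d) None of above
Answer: a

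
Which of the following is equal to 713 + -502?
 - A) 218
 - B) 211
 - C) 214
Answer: B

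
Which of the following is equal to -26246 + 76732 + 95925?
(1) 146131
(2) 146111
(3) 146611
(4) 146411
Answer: 4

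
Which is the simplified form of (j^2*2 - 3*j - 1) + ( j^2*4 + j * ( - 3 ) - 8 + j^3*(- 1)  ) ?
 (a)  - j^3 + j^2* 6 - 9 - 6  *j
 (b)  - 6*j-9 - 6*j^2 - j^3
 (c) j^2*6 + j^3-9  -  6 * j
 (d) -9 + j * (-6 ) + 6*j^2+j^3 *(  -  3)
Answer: a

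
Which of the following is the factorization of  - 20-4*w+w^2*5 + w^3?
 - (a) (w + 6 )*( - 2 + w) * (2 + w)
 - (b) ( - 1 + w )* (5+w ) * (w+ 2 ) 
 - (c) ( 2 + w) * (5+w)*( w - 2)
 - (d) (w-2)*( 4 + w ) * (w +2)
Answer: c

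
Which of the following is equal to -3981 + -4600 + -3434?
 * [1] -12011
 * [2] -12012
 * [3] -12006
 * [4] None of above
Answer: 4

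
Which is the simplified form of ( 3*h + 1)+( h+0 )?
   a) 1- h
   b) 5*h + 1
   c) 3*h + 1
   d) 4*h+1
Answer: d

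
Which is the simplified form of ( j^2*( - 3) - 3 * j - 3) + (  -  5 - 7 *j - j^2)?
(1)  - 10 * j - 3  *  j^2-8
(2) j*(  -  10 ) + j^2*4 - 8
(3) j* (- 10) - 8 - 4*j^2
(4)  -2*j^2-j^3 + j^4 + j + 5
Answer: 3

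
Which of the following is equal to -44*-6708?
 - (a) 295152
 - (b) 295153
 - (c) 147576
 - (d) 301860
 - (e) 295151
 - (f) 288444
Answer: a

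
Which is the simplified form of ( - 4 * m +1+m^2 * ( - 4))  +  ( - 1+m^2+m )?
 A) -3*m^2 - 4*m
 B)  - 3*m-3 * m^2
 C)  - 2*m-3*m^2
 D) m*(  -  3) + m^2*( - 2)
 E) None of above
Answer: B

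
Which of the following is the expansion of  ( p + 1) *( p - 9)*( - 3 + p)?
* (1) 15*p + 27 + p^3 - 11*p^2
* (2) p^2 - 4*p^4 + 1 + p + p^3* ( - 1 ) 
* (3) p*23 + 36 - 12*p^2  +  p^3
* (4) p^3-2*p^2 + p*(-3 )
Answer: 1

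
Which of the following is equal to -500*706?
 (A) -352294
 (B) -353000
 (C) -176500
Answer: B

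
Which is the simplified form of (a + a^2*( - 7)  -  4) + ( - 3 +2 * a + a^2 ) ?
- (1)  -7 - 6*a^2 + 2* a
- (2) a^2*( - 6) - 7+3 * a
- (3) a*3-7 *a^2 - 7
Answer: 2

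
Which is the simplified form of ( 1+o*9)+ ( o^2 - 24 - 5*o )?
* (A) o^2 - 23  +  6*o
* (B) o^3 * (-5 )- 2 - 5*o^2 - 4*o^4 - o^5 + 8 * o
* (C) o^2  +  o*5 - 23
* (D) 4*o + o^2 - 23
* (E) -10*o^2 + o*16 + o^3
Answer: D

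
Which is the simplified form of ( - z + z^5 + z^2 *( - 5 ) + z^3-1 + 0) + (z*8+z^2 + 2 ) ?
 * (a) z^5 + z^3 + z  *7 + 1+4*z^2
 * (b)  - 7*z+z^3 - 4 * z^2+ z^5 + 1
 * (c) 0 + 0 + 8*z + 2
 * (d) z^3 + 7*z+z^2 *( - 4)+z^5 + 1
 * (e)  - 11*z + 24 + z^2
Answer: d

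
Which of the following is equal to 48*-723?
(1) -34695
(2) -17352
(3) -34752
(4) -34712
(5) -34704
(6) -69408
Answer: 5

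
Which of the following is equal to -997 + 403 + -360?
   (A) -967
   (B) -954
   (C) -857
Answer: B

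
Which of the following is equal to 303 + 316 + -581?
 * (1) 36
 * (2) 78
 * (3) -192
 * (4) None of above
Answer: 4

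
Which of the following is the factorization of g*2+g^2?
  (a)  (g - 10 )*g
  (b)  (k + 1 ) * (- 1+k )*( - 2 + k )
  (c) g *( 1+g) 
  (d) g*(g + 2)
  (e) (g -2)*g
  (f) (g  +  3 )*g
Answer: d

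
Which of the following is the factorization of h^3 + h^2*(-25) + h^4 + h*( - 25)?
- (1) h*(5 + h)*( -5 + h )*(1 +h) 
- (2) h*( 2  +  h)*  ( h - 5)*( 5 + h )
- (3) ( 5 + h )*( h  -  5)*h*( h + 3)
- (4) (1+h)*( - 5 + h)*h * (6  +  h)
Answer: 1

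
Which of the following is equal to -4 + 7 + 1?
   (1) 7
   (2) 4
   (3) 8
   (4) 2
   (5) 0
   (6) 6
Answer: 2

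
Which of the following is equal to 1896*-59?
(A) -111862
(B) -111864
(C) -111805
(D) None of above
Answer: B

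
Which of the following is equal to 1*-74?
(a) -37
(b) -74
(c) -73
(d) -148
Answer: b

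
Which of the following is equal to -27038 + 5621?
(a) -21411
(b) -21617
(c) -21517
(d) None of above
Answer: d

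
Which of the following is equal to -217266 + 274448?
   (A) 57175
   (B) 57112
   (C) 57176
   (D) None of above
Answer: D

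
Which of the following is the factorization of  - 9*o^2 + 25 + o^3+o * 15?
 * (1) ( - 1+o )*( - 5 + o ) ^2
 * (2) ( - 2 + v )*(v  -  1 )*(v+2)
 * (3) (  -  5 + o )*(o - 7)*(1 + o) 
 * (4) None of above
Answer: 4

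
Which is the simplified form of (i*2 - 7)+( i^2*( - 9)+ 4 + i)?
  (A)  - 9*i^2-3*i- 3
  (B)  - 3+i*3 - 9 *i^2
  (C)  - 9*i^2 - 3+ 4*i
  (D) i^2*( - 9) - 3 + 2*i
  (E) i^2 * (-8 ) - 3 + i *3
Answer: B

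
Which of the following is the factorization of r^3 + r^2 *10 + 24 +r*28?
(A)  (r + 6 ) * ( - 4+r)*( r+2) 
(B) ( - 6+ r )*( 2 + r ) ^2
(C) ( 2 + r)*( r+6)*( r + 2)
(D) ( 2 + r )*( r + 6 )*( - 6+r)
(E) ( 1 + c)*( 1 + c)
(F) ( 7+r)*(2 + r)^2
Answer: C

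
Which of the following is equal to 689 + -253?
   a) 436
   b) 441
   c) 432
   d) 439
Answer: a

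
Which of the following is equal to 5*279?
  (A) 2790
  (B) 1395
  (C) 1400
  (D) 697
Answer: B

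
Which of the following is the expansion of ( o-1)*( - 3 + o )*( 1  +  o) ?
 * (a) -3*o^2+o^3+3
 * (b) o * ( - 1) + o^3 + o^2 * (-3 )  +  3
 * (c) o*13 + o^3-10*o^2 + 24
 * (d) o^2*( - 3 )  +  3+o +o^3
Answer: b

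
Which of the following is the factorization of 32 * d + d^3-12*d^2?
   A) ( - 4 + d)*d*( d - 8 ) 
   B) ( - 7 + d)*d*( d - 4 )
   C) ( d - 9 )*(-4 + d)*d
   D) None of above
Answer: A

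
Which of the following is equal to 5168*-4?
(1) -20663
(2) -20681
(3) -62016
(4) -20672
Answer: 4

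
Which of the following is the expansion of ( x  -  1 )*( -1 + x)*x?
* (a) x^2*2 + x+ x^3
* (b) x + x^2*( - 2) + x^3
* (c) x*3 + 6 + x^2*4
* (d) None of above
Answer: b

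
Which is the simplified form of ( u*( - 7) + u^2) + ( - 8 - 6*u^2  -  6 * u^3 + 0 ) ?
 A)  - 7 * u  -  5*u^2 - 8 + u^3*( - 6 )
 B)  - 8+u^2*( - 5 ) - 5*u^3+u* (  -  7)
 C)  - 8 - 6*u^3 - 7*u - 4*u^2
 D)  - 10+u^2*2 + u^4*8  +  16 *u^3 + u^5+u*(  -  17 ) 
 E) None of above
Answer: A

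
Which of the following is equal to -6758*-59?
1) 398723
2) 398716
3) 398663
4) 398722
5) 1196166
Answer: 4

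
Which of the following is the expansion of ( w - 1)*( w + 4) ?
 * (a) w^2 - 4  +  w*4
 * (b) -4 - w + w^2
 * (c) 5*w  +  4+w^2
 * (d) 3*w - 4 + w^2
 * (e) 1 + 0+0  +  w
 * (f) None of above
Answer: d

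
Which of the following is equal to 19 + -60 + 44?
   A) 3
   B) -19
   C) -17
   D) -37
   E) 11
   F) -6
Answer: A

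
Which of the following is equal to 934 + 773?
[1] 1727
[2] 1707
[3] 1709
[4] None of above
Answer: 2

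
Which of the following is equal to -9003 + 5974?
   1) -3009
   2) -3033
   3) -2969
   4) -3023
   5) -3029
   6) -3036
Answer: 5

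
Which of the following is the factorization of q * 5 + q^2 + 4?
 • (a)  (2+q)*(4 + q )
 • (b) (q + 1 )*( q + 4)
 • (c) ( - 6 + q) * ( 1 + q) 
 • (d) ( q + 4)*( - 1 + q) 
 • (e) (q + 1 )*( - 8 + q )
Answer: b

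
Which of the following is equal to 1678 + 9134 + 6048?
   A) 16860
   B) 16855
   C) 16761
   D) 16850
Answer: A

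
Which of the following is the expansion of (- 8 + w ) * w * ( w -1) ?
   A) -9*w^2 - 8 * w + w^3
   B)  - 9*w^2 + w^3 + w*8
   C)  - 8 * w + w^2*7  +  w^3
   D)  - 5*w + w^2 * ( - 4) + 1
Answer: B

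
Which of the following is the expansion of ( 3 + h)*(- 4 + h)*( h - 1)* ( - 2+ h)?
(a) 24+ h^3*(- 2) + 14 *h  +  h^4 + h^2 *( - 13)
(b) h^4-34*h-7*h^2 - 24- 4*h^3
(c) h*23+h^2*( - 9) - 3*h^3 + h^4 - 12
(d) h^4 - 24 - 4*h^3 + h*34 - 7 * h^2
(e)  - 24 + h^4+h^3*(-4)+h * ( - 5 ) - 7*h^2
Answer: d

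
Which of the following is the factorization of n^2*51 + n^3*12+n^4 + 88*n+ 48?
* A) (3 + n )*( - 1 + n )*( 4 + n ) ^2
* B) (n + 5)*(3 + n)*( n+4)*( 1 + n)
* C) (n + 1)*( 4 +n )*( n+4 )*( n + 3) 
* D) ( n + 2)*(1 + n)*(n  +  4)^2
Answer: C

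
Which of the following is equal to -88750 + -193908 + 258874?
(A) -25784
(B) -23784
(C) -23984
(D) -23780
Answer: B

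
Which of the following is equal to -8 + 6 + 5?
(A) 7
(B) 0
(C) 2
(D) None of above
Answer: D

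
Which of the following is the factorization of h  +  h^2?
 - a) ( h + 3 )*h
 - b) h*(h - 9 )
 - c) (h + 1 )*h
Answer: c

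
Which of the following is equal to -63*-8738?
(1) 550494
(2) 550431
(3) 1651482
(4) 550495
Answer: 1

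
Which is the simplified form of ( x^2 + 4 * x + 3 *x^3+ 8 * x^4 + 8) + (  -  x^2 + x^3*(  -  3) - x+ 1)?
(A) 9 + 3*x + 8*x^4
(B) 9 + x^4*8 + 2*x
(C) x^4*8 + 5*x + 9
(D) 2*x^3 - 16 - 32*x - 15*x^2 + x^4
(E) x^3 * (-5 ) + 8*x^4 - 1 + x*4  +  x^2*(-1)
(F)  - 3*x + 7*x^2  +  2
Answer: A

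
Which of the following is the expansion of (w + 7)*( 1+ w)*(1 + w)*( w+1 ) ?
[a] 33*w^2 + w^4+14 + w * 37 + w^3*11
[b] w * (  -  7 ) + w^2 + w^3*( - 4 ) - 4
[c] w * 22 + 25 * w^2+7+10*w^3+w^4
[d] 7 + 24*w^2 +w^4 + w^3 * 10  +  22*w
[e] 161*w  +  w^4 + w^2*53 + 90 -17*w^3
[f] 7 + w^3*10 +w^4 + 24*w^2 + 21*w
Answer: d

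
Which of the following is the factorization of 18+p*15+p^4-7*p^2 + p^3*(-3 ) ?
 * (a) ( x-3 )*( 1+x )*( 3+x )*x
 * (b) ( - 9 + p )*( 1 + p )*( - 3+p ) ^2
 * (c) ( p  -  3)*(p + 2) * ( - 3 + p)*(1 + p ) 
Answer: c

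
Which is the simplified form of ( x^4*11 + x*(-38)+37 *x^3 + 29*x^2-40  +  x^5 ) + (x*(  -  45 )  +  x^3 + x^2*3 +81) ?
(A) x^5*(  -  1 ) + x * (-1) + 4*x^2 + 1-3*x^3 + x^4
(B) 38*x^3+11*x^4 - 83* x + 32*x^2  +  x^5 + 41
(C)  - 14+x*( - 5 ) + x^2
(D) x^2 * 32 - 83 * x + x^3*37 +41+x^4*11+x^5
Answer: B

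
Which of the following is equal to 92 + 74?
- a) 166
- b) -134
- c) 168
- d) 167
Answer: a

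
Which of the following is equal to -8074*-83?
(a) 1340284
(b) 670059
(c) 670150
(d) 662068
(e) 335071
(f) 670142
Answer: f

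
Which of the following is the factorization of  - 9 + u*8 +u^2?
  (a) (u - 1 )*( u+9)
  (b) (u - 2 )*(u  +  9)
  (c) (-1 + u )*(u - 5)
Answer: a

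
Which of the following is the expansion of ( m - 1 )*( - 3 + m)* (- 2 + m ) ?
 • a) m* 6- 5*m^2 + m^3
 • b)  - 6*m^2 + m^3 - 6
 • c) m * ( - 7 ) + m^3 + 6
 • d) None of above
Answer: d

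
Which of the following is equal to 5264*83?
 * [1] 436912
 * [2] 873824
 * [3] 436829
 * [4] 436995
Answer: 1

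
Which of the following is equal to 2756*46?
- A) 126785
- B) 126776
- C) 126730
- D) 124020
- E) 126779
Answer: B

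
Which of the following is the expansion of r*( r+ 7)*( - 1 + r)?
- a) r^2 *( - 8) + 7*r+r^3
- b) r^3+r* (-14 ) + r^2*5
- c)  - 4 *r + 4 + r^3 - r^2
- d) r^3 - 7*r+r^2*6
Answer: d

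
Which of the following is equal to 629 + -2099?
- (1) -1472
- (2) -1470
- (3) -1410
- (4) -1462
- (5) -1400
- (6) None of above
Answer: 2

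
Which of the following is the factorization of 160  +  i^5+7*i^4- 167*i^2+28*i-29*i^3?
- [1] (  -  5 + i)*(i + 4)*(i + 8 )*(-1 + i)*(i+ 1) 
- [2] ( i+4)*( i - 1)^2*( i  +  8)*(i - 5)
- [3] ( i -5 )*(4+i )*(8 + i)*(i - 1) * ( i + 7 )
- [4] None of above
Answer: 1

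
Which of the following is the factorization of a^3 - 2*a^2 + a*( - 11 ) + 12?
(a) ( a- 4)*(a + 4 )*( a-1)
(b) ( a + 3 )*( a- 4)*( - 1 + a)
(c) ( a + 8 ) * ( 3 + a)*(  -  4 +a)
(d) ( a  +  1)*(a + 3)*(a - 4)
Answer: b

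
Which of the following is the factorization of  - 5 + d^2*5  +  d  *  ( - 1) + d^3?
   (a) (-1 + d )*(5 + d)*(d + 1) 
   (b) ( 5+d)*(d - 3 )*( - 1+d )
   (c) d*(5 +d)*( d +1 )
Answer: a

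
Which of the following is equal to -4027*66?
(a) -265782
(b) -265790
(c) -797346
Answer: a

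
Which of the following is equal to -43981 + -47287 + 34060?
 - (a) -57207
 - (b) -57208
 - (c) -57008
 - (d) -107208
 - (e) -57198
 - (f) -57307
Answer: b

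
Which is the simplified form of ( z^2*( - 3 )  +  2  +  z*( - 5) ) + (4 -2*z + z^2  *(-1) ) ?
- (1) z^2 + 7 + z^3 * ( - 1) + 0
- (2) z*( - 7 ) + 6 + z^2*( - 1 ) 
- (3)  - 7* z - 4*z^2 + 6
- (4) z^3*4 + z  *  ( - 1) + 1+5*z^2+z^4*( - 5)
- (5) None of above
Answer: 3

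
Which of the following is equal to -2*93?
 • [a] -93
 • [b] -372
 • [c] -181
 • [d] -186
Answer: d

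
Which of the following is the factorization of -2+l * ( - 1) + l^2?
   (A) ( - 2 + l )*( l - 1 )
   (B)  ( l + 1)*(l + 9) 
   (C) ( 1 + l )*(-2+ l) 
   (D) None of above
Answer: C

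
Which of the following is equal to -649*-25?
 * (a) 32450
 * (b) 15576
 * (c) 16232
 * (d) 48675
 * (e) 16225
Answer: e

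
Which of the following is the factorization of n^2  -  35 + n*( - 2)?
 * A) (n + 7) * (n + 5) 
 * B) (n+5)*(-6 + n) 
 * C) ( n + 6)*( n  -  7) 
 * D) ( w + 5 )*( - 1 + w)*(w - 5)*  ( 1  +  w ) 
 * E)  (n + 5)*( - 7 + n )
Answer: E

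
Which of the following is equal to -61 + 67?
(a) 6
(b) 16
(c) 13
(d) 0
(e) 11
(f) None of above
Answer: a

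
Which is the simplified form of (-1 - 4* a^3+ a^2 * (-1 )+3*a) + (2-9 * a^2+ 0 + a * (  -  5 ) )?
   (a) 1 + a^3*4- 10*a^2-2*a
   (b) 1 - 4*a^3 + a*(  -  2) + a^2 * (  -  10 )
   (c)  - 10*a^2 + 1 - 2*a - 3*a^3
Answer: b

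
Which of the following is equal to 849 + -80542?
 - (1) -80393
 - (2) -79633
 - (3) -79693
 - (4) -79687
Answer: 3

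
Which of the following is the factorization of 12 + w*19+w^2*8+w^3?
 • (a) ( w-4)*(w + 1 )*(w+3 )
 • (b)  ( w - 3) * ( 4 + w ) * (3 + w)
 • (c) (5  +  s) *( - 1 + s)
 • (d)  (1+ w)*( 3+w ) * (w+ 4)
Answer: d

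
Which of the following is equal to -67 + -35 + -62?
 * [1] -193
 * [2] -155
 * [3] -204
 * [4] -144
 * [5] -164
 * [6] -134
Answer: 5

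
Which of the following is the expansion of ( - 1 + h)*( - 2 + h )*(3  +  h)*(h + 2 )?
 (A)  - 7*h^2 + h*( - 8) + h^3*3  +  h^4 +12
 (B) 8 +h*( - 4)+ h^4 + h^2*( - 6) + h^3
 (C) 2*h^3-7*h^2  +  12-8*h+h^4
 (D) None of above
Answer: C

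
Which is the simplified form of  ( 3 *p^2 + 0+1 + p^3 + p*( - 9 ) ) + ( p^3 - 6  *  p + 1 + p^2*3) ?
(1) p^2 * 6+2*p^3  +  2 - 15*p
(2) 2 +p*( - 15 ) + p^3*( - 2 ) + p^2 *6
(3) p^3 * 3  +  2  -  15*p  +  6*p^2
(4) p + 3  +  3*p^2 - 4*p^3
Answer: 1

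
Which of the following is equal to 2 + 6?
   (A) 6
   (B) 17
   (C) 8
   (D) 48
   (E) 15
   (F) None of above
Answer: C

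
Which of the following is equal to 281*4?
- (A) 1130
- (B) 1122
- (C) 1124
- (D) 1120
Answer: C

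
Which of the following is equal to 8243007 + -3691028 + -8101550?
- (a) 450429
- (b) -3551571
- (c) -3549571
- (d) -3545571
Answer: c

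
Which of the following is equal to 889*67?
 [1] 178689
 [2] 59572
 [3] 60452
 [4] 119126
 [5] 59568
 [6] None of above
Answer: 6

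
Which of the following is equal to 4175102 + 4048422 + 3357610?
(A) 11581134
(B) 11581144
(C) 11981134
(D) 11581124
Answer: A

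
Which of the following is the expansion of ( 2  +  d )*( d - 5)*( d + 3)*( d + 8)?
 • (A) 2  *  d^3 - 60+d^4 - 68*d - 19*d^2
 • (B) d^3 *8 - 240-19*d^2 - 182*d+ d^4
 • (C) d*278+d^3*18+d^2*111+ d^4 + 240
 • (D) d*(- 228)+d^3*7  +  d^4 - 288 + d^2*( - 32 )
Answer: B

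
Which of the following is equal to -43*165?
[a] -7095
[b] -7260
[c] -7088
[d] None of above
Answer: a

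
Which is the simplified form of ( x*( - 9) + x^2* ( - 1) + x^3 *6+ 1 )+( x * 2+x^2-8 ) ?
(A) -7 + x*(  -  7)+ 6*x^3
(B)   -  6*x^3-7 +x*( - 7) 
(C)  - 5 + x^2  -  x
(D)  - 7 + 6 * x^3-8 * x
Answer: A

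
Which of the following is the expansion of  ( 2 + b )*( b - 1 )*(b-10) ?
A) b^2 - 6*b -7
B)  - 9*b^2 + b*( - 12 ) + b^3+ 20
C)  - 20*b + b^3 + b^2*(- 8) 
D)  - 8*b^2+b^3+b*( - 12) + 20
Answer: B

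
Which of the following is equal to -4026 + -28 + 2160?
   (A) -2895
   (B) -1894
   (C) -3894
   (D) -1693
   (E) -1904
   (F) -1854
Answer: B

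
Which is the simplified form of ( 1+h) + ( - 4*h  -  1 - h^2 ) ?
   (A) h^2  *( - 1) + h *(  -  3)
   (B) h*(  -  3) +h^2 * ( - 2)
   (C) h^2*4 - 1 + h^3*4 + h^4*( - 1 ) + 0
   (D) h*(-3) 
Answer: A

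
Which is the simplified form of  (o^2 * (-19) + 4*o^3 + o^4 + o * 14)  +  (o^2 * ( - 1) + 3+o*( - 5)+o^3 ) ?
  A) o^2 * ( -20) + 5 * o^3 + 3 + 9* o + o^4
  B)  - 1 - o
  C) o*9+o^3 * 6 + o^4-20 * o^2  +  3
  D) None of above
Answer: A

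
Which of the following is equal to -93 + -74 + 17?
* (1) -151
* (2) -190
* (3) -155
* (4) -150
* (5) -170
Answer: 4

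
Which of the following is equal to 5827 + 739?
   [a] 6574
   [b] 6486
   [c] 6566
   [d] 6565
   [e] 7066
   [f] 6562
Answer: c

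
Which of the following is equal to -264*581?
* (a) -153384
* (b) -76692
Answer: a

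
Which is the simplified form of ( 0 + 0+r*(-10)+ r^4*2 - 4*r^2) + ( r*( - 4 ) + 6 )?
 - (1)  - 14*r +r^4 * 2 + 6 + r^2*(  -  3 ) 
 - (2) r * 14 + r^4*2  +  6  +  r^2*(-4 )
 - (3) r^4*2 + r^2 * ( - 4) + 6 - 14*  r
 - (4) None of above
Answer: 3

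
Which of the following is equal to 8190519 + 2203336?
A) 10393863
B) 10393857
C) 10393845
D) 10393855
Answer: D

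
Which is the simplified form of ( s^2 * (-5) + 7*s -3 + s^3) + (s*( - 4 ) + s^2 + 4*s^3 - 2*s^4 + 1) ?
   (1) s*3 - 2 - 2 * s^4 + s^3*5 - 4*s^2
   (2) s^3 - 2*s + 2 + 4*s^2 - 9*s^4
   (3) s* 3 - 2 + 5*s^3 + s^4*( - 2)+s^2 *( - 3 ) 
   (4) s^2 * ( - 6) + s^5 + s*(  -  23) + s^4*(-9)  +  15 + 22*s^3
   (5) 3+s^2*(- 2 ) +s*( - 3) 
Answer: 1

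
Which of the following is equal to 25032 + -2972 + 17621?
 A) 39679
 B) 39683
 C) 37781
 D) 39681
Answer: D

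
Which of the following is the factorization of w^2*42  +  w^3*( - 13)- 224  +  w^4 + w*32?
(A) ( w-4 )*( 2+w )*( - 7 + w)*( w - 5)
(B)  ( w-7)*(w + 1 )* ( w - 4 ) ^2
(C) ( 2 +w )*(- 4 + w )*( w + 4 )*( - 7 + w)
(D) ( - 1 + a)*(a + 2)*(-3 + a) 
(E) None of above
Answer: E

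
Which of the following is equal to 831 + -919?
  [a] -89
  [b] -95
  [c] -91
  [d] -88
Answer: d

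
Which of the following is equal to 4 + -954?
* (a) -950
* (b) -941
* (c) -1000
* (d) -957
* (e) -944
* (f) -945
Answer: a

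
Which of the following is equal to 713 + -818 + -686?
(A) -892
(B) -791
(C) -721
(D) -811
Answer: B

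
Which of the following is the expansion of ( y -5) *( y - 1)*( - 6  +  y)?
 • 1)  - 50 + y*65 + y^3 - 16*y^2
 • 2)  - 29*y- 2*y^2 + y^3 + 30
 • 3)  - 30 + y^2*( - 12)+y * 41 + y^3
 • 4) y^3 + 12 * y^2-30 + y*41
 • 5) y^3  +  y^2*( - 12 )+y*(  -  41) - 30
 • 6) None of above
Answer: 3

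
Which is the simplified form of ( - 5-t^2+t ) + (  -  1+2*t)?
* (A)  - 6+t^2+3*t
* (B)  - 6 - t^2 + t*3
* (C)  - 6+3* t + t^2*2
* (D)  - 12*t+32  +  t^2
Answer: B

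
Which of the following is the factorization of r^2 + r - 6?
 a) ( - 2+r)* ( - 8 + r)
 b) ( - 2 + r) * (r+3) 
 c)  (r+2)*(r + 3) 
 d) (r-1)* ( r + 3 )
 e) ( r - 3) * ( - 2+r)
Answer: b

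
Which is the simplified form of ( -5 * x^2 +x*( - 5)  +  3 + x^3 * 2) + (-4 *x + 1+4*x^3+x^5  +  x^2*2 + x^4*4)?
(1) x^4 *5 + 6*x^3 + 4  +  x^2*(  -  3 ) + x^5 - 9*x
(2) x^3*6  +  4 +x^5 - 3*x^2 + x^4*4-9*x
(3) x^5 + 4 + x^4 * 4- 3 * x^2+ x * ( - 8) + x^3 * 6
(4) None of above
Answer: 2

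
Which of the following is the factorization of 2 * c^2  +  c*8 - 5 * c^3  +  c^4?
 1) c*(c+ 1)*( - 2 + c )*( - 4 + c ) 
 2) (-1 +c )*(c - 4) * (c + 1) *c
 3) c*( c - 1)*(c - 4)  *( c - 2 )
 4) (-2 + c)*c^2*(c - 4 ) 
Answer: 1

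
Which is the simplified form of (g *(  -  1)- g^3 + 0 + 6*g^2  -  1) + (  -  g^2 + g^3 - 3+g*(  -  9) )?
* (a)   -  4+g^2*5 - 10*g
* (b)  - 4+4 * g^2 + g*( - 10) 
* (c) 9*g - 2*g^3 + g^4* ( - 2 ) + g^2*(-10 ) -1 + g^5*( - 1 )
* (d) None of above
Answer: a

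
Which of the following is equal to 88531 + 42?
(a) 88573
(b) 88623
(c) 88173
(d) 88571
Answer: a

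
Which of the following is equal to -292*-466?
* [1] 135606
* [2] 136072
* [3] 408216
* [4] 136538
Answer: 2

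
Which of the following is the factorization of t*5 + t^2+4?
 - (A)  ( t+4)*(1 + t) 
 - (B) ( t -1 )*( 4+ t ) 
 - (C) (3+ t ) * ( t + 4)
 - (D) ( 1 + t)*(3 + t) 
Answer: A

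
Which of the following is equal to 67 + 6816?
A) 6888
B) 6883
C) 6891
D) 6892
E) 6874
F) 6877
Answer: B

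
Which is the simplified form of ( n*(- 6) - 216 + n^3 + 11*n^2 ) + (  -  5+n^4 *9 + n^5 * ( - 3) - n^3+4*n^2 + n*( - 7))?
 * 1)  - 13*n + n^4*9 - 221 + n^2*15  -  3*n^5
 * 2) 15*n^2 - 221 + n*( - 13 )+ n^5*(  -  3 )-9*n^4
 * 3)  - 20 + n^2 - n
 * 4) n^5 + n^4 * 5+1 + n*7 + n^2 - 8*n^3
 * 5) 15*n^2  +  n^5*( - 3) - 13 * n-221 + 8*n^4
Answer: 1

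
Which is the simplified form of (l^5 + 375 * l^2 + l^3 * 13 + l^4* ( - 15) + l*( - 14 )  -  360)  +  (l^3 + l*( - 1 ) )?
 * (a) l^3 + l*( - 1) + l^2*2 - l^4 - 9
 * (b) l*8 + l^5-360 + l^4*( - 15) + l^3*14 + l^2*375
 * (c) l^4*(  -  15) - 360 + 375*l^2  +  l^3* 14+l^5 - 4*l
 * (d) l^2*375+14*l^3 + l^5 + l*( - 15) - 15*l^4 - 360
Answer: d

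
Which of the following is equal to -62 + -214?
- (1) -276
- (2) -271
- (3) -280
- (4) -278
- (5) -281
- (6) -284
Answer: 1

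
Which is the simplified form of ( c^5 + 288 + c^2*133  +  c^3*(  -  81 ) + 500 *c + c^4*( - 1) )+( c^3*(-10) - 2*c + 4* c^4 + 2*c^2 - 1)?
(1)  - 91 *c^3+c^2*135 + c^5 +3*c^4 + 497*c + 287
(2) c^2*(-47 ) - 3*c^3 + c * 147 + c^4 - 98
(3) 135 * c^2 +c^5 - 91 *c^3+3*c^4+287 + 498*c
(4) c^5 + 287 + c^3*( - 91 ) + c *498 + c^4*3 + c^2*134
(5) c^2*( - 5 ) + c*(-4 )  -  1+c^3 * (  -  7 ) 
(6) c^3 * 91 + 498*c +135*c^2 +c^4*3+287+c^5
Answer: 3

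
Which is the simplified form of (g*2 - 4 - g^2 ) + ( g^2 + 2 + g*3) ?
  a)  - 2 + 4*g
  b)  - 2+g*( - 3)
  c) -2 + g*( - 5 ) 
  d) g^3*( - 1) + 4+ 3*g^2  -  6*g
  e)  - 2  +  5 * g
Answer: e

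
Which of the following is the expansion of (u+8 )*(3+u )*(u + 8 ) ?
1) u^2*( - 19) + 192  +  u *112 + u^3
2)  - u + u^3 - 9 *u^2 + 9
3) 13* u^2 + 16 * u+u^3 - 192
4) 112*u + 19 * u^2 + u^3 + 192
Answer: 4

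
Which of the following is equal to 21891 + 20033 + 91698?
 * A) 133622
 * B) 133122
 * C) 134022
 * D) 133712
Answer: A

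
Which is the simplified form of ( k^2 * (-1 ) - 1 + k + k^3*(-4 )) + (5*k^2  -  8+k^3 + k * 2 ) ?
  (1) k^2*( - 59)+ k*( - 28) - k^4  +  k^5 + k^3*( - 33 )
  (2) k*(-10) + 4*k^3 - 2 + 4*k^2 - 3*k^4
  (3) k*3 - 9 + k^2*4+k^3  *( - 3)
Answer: 3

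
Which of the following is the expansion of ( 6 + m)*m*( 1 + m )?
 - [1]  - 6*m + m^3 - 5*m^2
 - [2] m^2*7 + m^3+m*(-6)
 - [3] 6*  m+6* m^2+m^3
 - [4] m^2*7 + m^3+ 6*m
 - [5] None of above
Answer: 4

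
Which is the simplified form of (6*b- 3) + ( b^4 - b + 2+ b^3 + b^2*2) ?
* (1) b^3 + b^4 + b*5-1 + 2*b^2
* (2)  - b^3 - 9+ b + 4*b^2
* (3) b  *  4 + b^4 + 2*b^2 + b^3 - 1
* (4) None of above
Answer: 1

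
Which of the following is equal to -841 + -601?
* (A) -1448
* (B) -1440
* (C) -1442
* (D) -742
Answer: C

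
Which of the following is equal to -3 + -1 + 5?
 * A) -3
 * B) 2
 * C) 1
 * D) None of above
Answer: C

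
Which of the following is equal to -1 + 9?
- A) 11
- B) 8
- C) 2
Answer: B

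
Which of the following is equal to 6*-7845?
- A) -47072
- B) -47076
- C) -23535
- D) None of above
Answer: D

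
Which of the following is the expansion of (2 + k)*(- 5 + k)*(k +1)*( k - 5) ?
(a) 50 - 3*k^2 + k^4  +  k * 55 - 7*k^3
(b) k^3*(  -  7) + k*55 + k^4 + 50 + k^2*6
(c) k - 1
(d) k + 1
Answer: a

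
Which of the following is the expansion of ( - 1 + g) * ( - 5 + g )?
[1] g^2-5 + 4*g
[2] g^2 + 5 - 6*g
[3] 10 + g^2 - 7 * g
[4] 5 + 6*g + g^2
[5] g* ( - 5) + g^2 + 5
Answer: 2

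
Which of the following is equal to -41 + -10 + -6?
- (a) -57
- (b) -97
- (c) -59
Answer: a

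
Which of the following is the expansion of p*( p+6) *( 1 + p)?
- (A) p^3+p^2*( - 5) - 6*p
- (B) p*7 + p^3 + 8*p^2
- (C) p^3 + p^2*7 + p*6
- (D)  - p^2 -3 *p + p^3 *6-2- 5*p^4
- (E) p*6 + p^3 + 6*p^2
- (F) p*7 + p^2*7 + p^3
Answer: C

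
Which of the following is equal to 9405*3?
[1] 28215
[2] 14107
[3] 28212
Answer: 1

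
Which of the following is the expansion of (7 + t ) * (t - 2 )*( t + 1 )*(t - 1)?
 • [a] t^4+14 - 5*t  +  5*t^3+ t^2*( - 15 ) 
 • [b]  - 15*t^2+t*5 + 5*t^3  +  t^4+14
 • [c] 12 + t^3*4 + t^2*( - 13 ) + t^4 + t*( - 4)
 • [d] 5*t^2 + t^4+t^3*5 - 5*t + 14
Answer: a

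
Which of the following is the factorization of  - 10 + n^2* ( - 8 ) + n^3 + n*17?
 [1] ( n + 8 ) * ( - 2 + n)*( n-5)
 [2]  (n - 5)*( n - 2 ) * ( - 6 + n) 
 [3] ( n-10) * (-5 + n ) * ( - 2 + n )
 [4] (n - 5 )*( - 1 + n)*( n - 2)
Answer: 4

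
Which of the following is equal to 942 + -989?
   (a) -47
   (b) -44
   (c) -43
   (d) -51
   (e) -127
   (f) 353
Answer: a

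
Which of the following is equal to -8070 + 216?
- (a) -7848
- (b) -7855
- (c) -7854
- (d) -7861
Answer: c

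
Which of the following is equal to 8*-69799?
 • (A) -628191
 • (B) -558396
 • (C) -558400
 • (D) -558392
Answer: D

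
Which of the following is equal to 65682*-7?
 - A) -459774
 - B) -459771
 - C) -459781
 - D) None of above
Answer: A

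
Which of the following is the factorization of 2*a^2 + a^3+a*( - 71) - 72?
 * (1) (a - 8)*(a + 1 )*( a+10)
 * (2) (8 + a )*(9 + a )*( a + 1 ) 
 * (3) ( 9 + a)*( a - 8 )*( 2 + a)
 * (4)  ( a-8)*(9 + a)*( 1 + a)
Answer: 4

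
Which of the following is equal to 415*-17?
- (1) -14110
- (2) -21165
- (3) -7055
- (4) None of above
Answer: 3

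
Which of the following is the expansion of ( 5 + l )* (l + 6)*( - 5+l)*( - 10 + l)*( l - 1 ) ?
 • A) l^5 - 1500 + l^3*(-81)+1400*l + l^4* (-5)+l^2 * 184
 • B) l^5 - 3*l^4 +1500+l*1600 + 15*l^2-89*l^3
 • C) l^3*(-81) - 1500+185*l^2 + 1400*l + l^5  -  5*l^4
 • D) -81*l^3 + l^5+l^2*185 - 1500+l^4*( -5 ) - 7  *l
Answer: C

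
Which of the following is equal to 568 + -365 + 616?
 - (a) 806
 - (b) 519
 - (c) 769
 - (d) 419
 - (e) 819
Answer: e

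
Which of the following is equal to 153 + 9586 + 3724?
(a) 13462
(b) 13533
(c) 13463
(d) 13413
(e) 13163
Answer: c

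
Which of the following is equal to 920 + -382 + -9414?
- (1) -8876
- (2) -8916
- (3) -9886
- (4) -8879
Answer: 1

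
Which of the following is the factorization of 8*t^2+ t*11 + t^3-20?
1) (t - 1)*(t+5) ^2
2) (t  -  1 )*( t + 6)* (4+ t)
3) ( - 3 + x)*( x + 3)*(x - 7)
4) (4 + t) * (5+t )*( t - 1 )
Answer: 4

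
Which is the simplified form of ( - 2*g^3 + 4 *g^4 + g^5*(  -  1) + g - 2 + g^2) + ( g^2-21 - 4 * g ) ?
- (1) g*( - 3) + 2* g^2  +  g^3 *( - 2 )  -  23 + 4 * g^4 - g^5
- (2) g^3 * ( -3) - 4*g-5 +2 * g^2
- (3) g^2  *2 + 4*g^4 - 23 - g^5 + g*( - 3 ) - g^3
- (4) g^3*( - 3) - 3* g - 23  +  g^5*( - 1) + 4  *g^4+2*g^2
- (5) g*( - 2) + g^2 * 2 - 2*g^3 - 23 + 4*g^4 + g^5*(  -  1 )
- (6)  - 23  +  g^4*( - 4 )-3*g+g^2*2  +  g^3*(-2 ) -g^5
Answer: 1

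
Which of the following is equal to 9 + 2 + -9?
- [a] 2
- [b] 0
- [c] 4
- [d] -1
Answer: a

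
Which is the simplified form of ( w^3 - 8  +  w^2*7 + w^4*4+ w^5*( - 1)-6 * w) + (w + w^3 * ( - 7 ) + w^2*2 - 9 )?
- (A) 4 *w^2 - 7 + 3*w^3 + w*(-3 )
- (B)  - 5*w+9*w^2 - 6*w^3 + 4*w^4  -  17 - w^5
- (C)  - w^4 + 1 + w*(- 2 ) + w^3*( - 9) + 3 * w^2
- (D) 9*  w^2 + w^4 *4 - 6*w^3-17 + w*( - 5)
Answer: B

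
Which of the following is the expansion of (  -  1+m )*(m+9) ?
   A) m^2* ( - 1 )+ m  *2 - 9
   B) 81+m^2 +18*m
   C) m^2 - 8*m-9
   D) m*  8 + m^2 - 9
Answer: D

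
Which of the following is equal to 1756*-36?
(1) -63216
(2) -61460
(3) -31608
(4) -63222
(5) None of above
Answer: 1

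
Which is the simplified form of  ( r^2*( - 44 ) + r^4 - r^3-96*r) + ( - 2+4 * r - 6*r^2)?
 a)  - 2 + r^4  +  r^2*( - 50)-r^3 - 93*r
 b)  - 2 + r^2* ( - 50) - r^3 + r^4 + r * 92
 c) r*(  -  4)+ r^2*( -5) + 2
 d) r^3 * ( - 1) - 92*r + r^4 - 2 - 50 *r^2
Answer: d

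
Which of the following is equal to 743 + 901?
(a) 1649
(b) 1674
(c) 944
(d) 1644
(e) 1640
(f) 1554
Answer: d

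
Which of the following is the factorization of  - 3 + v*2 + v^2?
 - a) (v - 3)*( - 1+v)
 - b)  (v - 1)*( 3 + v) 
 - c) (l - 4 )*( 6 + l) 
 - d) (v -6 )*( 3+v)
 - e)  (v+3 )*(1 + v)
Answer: b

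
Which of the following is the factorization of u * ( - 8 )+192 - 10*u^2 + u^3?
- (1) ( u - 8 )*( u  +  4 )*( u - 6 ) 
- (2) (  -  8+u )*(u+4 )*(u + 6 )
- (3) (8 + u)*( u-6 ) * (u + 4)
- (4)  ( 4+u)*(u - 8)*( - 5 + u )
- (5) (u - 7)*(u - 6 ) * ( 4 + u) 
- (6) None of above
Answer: 1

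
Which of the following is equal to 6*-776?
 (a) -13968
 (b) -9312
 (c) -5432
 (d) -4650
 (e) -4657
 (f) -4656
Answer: f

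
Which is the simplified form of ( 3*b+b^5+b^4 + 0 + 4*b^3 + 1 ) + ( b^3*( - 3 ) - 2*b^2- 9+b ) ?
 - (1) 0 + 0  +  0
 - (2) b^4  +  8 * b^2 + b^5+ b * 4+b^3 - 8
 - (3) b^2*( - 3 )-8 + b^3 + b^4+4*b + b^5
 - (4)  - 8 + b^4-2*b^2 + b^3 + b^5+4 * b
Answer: 4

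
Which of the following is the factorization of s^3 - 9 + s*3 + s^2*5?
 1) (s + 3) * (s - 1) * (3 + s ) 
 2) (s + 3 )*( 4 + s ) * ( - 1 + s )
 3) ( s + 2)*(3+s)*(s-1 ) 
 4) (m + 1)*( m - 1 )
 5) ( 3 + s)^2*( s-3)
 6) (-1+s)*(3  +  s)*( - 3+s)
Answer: 1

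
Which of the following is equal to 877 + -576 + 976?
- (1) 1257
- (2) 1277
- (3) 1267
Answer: 2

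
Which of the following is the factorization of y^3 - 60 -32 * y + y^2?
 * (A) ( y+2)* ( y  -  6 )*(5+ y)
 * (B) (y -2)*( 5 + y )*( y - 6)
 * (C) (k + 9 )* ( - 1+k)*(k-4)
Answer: A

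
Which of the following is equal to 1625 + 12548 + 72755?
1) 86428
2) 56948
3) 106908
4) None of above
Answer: 4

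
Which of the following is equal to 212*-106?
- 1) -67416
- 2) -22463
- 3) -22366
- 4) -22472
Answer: 4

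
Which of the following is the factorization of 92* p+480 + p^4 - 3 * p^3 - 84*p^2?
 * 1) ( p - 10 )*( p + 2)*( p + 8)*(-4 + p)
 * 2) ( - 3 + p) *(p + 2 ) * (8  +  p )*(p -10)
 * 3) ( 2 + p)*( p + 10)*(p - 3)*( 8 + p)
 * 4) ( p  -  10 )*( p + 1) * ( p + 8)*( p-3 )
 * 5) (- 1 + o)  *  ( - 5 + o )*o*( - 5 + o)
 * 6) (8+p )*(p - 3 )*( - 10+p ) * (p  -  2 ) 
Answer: 2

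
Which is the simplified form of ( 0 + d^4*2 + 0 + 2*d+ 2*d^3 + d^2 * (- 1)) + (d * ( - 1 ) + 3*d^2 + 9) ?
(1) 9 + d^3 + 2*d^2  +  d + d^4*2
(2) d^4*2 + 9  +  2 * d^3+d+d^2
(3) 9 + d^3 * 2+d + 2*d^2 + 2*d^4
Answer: 3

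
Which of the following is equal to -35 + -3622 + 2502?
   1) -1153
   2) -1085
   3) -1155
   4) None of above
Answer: 3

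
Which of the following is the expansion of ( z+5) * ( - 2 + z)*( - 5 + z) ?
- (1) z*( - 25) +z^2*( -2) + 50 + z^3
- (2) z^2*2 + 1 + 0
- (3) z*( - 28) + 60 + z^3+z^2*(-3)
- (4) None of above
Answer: 1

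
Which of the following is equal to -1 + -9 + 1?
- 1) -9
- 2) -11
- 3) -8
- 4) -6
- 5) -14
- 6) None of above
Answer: 1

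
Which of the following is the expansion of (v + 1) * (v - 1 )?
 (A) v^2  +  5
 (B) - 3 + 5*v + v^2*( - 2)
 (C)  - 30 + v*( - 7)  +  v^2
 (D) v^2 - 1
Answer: D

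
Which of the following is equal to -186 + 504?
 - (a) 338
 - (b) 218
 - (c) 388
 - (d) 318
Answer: d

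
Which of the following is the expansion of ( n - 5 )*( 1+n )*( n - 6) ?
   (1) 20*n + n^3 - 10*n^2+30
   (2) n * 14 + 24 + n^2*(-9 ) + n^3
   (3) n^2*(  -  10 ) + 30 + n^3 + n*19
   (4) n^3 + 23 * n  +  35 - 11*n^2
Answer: 3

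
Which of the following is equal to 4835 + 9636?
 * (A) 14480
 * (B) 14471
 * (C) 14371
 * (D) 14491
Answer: B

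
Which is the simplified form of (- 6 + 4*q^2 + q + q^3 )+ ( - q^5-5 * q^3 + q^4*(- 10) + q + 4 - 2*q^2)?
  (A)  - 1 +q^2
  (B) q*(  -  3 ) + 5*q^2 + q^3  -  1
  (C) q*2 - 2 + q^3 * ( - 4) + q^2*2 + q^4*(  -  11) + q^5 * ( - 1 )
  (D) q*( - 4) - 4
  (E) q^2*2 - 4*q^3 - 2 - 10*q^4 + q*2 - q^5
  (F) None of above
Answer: E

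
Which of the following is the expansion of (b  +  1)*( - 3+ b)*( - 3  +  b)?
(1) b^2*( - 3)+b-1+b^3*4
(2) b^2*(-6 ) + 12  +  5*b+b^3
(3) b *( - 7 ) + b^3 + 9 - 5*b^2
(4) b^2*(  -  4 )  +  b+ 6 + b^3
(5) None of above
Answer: 5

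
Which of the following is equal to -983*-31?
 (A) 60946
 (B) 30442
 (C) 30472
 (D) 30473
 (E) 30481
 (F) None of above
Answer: D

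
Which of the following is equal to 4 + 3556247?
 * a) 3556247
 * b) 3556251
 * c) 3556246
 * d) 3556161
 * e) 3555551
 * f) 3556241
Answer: b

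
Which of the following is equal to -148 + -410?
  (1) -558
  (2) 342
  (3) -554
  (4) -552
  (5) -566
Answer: 1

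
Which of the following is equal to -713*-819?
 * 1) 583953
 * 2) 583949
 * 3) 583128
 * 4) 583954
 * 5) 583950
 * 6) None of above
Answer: 6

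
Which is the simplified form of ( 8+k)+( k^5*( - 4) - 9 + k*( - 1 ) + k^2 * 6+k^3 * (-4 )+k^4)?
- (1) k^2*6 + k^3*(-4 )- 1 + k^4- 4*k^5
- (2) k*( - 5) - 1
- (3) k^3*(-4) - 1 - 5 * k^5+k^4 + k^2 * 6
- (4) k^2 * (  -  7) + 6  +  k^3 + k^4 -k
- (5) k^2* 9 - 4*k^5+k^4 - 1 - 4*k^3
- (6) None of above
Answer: 1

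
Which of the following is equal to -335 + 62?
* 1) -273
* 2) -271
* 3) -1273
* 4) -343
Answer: 1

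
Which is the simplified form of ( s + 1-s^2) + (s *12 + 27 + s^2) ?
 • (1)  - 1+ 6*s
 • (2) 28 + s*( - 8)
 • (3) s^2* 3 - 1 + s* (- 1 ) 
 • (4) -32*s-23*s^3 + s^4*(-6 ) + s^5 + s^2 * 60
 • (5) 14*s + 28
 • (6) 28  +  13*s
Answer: 6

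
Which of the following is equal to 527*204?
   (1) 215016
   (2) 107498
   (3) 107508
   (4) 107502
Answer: 3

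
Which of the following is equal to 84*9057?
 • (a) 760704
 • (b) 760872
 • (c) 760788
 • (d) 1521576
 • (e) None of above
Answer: c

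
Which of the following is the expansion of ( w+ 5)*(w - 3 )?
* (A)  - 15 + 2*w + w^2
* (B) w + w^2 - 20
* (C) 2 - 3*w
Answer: A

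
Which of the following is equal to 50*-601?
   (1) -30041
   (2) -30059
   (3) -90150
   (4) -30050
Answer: 4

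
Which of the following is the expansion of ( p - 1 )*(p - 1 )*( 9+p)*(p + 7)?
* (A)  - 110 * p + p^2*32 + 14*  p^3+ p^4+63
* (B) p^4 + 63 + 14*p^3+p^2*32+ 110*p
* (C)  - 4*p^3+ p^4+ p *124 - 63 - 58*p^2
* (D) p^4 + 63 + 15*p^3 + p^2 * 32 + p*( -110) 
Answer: A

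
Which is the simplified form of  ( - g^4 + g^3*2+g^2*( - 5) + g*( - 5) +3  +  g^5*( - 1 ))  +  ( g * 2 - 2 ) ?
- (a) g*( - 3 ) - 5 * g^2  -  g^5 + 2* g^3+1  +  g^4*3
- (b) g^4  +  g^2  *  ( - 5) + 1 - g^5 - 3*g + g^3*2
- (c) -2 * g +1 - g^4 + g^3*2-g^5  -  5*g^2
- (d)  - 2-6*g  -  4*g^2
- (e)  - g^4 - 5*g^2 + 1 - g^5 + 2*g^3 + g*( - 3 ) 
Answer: e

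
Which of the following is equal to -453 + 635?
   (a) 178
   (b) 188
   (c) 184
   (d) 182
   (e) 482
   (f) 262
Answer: d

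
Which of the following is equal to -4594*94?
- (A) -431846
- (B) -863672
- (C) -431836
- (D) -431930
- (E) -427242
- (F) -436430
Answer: C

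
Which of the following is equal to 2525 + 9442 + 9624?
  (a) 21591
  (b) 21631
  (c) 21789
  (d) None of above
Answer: a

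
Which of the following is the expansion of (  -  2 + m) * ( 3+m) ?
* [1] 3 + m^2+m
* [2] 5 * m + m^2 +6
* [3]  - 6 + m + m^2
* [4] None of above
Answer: 3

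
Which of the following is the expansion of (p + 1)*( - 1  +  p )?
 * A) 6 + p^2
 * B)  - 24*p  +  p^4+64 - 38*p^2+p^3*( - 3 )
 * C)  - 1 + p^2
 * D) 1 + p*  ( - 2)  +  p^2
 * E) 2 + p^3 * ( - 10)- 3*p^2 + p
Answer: C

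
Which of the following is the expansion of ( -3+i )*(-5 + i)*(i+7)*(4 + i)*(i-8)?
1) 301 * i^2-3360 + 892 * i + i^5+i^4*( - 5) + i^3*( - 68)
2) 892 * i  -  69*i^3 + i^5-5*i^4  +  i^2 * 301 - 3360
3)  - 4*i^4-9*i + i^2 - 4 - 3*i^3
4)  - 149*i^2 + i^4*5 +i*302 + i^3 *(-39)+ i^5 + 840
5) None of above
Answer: 2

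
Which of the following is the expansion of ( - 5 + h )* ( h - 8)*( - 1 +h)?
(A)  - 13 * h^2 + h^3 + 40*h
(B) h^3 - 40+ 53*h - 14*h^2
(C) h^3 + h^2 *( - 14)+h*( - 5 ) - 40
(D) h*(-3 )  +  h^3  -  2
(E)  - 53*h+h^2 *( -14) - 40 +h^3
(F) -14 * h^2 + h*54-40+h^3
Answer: B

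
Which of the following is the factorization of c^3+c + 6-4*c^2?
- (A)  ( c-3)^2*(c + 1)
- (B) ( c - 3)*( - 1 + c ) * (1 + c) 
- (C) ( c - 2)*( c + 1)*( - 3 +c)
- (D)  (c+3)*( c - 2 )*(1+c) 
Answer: C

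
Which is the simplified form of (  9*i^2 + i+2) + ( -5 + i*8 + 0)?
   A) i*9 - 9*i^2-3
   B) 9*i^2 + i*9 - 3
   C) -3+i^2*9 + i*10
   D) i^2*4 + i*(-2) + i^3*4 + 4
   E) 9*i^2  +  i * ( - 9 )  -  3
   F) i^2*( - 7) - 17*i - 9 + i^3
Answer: B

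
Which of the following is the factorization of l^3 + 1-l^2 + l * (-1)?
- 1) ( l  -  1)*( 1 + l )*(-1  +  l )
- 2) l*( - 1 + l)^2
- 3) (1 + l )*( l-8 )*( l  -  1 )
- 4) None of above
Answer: 1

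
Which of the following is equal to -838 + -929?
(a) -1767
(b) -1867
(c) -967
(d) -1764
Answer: a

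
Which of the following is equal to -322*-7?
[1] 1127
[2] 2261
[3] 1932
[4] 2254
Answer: 4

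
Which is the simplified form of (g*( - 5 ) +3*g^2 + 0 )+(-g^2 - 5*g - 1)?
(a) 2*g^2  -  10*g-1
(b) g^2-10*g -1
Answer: a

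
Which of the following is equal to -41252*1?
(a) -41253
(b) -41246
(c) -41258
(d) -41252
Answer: d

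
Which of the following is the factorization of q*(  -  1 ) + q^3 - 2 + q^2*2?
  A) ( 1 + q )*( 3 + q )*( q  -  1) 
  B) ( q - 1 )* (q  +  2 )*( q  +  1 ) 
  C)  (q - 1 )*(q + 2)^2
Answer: B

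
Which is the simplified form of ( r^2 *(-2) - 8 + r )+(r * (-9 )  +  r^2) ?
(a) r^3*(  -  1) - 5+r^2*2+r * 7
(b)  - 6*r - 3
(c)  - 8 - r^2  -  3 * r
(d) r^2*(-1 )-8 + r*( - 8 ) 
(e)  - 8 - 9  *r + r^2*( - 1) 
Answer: d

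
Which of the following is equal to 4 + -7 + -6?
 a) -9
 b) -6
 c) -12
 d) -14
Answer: a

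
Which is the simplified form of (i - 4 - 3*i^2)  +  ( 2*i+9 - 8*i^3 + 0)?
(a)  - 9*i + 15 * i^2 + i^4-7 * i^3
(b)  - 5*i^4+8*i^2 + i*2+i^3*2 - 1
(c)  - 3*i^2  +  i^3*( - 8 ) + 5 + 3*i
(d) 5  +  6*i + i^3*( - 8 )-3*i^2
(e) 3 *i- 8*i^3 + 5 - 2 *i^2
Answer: c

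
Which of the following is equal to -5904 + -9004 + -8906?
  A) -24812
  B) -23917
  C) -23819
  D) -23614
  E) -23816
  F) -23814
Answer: F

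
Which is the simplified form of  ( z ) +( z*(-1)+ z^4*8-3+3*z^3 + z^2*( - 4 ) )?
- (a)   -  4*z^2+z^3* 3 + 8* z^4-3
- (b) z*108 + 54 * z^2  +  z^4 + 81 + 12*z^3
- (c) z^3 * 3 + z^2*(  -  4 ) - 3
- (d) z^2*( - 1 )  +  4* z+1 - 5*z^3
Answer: a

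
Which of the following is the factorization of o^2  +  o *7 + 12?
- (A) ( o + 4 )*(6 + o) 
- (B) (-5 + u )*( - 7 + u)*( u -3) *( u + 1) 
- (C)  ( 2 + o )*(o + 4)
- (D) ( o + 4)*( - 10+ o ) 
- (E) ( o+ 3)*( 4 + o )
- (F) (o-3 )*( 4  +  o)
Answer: E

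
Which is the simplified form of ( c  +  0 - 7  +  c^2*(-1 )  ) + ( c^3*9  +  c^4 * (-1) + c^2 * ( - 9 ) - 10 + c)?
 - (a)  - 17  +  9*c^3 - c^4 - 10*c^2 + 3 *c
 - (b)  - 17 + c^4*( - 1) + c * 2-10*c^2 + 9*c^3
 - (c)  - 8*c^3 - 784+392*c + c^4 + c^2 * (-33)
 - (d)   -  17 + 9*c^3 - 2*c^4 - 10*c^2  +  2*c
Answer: b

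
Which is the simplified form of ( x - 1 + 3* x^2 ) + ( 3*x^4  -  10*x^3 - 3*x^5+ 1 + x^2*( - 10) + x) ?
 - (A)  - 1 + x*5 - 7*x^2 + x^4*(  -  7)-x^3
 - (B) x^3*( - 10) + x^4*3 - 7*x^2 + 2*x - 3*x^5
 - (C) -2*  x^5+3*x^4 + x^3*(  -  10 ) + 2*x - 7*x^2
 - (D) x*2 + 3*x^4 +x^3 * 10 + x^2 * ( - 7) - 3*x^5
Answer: B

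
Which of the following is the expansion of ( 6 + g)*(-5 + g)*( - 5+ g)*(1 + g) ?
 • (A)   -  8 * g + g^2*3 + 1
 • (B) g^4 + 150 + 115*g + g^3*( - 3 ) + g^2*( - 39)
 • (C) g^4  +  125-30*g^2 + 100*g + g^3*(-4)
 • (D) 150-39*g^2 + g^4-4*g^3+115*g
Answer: B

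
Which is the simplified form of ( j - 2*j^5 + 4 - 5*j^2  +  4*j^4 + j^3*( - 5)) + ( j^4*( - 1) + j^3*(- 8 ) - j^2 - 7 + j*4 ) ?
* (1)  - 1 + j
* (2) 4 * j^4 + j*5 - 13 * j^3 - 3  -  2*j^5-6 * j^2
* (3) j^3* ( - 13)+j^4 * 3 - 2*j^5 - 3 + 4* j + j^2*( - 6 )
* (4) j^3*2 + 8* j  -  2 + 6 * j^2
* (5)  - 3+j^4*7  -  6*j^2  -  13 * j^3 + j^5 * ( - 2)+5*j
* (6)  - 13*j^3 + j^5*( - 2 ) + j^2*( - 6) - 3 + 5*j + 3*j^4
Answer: 6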